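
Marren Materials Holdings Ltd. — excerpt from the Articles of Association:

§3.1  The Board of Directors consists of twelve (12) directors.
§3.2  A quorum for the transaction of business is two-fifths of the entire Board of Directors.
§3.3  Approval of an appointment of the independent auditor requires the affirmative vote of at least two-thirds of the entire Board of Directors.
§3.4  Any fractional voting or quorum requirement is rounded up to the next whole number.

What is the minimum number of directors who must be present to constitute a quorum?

2/5 of 12 = 4.80, rounded up to 5.

5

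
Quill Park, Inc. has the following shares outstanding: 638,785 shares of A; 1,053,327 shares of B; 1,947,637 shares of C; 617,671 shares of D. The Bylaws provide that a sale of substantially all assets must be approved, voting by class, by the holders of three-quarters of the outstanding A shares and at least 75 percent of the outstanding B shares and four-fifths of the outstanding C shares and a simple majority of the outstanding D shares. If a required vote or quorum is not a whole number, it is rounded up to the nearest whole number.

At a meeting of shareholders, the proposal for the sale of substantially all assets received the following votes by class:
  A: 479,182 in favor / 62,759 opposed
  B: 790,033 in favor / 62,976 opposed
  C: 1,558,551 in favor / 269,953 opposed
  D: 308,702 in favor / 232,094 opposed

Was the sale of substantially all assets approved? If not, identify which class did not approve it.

Not approved — the D shares did not give the required vote.

A: 3/4 of 638785 = 479088.75, rounded up to 479089; 479,089 required, 479,182 in favor — approved.
B: 3/4 of 1053327 = 789995.25, rounded up to 789996; 789,996 required, 790,033 in favor — approved.
C: 4/5 of 1947637 = 1558109.60, rounded up to 1558110; 1,558,110 required, 1,558,551 in favor — approved.
D: a majority of 617671 is 308836; 308,836 required, 308,702 in favor — not approved.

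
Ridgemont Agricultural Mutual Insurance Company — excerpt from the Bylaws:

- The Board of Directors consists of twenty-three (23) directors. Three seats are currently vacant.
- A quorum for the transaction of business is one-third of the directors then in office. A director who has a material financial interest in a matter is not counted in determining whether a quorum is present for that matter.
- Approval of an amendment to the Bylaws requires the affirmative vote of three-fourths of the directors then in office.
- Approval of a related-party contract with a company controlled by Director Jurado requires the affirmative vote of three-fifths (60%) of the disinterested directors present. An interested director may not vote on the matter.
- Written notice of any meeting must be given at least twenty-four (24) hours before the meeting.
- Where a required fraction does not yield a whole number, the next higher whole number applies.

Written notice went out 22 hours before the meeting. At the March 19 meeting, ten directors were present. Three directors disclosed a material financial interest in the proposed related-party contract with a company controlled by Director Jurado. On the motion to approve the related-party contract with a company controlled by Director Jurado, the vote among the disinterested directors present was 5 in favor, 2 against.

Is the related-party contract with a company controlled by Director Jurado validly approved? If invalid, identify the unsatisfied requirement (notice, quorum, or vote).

Notice: 22 hours given; 24 required (22 < 24). Not satisfied.
Quorum: 10 present, but the 3 interested directors do not count, leaving 7. Quorum is 7. Satisfied.
Vote: the related-party contract with a company controlled by Director Jurado requires three-fifths of the disinterested directors present (10 − 3 = 7). 3/5 of 7 = 4.20, rounded up to 5, so 5 affirmative votes are needed; 5 voted in favor. Satisfied.

Invalid — notice requirement not satisfied.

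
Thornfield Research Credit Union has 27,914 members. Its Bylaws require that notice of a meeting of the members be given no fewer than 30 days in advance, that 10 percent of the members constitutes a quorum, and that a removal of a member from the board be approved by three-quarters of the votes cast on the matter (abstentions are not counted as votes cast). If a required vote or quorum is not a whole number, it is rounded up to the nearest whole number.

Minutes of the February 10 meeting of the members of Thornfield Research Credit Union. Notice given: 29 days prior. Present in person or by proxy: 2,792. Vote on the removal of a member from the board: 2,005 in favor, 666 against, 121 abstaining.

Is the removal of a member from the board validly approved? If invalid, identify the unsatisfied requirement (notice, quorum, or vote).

Invalid — notice requirement not satisfied.

Notice: 29 days given; 30 required. Not satisfied.
Quorum: 10% of 27,914 = 2,791.40, rounded up to 2,792; 2,792 present. Satisfied.
Vote: requires three-fourths of the votes cast (2,792 − 121 abstaining = 2,671); 3/4 of 2671 = 2003.25, rounded up to 2004, so 2,004 needed; 2,005 in favor. Satisfied.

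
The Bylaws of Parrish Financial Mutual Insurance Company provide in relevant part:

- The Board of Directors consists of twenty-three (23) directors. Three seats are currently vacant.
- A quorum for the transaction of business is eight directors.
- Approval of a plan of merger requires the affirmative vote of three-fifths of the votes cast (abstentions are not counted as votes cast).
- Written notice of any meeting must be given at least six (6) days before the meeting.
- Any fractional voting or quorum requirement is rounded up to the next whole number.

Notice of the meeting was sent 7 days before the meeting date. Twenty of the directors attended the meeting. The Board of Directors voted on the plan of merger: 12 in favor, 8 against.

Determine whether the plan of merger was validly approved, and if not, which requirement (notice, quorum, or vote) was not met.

Notice: 7 days given; 6 required (7 ≥ 6). Satisfied.
Quorum: 20 present; quorum is 8. Satisfied.
Vote: the plan of merger requires three-fifths of the votes cast (20). 3/5 of 20 = 12, so 12 affirmative votes are needed; 12 voted in favor. Satisfied.

Valid — all requirements satisfied.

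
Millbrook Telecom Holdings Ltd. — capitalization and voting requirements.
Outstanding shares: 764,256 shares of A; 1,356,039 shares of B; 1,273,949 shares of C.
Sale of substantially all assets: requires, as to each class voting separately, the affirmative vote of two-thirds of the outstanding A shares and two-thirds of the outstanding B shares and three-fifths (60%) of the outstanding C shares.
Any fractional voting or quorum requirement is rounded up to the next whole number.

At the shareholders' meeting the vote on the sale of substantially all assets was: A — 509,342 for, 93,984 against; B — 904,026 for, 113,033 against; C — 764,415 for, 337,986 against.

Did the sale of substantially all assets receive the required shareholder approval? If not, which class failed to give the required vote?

A: 2/3 of 764256 = 509504; 509,504 required, 509,342 in favor — not approved.
B: 2/3 of 1356039 = 904026; 904,026 required, 904,026 in favor — approved.
C: 3/5 of 1273949 = 764369.40, rounded up to 764370; 764,370 required, 764,415 in favor — approved.

Not approved — the A shares did not give the required vote.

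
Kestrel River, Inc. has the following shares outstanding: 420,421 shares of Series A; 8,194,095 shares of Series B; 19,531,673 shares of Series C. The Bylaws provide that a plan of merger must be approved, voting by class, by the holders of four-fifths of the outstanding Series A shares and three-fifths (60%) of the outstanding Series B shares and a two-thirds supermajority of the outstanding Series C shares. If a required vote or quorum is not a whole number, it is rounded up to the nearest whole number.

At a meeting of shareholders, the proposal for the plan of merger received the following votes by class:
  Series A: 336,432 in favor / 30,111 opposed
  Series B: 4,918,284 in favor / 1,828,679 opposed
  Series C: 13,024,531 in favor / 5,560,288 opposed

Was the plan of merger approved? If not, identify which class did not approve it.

Approved — every class gave the required vote.

Series A: 4/5 of 420421 = 336336.80, rounded up to 336337; 336,337 required, 336,432 in favor — approved.
Series B: 3/5 of 8194095 = 4916457; 4,916,457 required, 4,918,284 in favor — approved.
Series C: 2/3 of 19531673 = 13021115.33, rounded up to 13021116; 13,021,116 required, 13,024,531 in favor — approved.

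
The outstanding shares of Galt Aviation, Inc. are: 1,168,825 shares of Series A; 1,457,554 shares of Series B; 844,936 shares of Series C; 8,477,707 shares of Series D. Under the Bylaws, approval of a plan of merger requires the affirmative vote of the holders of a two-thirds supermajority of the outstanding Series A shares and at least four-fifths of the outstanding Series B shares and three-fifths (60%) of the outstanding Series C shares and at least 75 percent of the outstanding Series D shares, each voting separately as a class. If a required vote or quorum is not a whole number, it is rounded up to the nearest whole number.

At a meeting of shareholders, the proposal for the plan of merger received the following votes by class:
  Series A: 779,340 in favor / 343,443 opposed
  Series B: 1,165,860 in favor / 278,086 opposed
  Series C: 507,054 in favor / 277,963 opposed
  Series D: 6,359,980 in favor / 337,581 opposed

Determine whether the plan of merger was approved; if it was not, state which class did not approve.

Not approved — the Series B shares did not give the required vote.

Series A: 2/3 of 1168825 = 779216.67, rounded up to 779217; 779,217 required, 779,340 in favor — approved.
Series B: 4/5 of 1457554 = 1166043.20, rounded up to 1166044; 1,166,044 required, 1,165,860 in favor — not approved.
Series C: 3/5 of 844936 = 506961.60, rounded up to 506962; 506,962 required, 507,054 in favor — approved.
Series D: 3/4 of 8477707 = 6358280.25, rounded up to 6358281; 6,358,281 required, 6,359,980 in favor — approved.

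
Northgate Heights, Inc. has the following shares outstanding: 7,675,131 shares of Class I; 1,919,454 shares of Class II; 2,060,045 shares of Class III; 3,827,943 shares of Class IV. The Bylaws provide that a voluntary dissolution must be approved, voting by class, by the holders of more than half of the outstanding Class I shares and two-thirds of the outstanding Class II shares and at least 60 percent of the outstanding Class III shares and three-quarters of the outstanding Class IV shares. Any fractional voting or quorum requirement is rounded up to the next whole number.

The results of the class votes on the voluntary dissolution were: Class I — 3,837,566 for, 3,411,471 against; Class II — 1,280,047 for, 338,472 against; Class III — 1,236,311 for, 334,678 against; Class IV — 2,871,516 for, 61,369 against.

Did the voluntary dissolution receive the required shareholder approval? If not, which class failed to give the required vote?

Class I: a majority of 7675131 is 3837566; 3,837,566 required, 3,837,566 in favor — approved.
Class II: 2/3 of 1919454 = 1279636; 1,279,636 required, 1,280,047 in favor — approved.
Class III: 3/5 of 2060045 = 1236027; 1,236,027 required, 1,236,311 in favor — approved.
Class IV: 3/4 of 3827943 = 2870957.25, rounded up to 2870958; 2,870,958 required, 2,871,516 in favor — approved.

Approved — every class gave the required vote.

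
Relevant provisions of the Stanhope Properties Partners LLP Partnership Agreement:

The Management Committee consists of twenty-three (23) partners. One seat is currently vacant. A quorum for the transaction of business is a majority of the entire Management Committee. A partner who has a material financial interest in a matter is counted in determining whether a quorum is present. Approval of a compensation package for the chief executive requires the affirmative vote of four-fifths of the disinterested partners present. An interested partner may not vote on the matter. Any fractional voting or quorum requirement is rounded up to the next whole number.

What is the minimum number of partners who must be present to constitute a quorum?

A majority of 23 is 12.

12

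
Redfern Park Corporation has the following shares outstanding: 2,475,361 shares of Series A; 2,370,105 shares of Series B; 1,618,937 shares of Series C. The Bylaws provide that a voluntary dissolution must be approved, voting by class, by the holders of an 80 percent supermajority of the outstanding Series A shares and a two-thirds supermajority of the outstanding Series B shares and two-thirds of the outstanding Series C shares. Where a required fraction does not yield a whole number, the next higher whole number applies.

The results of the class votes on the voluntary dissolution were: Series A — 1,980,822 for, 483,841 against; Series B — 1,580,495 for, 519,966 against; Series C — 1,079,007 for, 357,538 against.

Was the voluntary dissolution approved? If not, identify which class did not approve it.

Series A: 4/5 of 2475361 = 1980288.80, rounded up to 1980289; 1,980,289 required, 1,980,822 in favor — approved.
Series B: 2/3 of 2370105 = 1580070; 1,580,070 required, 1,580,495 in favor — approved.
Series C: 2/3 of 1618937 = 1079291.33, rounded up to 1079292; 1,079,292 required, 1,079,007 in favor — not approved.

Not approved — the Series C shares did not give the required vote.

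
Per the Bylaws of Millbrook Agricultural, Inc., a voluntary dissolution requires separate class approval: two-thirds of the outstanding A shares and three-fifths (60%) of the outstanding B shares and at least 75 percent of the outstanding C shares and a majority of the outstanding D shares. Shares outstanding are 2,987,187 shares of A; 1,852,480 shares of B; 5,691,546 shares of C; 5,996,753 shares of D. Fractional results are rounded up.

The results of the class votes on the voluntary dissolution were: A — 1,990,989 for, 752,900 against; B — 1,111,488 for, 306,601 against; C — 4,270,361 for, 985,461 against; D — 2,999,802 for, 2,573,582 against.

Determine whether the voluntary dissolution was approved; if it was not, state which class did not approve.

A: 2/3 of 2987187 = 1991458; 1,991,458 required, 1,990,989 in favor — not approved.
B: 3/5 of 1852480 = 1111488; 1,111,488 required, 1,111,488 in favor — approved.
C: 3/4 of 5691546 = 4268659.50, rounded up to 4268660; 4,268,660 required, 4,270,361 in favor — approved.
D: a majority of 5996753 is 2998377; 2,998,377 required, 2,999,802 in favor — approved.

Not approved — the A shares did not give the required vote.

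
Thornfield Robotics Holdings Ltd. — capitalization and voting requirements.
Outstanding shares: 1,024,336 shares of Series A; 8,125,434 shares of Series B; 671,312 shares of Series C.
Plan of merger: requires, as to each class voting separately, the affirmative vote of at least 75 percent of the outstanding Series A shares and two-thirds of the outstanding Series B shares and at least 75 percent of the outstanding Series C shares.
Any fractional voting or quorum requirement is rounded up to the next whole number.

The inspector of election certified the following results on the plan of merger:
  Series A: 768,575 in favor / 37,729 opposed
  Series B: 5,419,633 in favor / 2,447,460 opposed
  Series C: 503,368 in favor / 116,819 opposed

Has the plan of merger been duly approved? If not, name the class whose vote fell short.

Not approved — the Series C shares did not give the required vote.

Series A: 3/4 of 1024336 = 768252; 768,252 required, 768,575 in favor — approved.
Series B: 2/3 of 8125434 = 5416956; 5,416,956 required, 5,419,633 in favor — approved.
Series C: 3/4 of 671312 = 503484; 503,484 required, 503,368 in favor — not approved.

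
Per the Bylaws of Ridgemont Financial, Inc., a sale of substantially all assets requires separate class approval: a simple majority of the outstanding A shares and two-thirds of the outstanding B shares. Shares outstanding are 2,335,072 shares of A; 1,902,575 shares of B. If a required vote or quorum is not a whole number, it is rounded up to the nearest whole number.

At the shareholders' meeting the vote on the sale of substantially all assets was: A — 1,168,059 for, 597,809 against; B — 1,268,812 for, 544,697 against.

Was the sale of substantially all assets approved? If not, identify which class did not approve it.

Approved — every class gave the required vote.

A: a majority of 2335072 is 1167537; 1,167,537 required, 1,168,059 in favor — approved.
B: 2/3 of 1902575 = 1268383.33, rounded up to 1268384; 1,268,384 required, 1,268,812 in favor — approved.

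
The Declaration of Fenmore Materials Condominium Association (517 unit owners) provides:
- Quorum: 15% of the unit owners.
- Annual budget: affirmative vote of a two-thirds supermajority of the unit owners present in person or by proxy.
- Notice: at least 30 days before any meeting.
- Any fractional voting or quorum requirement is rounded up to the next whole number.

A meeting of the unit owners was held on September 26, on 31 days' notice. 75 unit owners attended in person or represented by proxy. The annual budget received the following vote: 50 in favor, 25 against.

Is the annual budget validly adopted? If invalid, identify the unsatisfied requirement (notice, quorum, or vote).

Invalid — quorum requirement not satisfied.

Notice: 31 days given; 30 required. Satisfied.
Quorum: 15% of 517 = 77.55, rounded up to 78; 75 present. Not satisfied.
Vote: requires two-thirds of those present (75); 2/3 of 75 = 50, so 50 needed; 50 in favor. Satisfied.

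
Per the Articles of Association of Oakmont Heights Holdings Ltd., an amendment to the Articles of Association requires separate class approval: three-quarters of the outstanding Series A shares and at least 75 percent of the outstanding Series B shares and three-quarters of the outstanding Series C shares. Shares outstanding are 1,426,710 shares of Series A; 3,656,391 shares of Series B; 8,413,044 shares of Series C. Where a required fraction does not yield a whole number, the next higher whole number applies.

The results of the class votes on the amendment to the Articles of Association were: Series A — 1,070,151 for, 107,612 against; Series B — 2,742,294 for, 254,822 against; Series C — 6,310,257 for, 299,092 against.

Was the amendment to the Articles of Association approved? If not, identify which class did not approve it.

Approved — every class gave the required vote.

Series A: 3/4 of 1426710 = 1070032.50, rounded up to 1070033; 1,070,033 required, 1,070,151 in favor — approved.
Series B: 3/4 of 3656391 = 2742293.25, rounded up to 2742294; 2,742,294 required, 2,742,294 in favor — approved.
Series C: 3/4 of 8413044 = 6309783; 6,309,783 required, 6,310,257 in favor — approved.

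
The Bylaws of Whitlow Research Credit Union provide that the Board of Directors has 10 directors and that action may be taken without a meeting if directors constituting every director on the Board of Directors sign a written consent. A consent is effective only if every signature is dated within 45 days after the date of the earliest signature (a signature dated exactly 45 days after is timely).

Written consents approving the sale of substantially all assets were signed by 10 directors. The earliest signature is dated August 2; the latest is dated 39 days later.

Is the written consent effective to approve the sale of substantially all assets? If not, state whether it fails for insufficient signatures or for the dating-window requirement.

Effective — both the signature and dating-window requirements are satisfied.

Signatures required: the unanimous vote of 10 — unanimous means all 10, so 10 needed; 10 signed. Sufficient.
Dating window: the latest signature is 39 days after the earliest; the limit is 45 days. Within the window.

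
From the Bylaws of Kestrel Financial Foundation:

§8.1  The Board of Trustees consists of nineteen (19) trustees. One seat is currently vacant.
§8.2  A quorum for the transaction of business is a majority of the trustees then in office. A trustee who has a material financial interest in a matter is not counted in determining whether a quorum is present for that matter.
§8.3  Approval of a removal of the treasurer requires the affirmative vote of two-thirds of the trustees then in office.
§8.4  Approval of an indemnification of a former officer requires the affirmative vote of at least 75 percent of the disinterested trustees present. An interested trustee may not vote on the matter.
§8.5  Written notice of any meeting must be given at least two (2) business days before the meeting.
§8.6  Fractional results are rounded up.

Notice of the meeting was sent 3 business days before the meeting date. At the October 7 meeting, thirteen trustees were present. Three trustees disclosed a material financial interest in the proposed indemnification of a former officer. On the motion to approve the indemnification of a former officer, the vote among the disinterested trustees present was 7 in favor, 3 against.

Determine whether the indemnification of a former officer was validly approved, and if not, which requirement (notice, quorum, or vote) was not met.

Notice: 3 business days given; 2 required (3 ≥ 2). Satisfied.
Quorum: 13 present, but the 3 interested trustees do not count, leaving 10. Quorum is 10. Satisfied.
Vote: the indemnification of a former officer requires three-fourths of the disinterested trustees present (13 − 3 = 10). 3/4 of 10 = 7.50, rounded up to 8, so 8 affirmative votes are needed; 7 voted in favor. Not satisfied.

Invalid — vote requirement not satisfied.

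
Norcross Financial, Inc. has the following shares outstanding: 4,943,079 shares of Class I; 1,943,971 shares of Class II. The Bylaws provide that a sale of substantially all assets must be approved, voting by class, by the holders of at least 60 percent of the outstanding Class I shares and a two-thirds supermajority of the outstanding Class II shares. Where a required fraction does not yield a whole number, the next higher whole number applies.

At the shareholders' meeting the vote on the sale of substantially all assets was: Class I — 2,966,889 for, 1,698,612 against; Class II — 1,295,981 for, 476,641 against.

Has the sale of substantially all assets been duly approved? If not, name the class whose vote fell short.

Approved — every class gave the required vote.

Class I: 3/5 of 4943079 = 2965847.40, rounded up to 2965848; 2,965,848 required, 2,966,889 in favor — approved.
Class II: 2/3 of 1943971 = 1295980.67, rounded up to 1295981; 1,295,981 required, 1,295,981 in favor — approved.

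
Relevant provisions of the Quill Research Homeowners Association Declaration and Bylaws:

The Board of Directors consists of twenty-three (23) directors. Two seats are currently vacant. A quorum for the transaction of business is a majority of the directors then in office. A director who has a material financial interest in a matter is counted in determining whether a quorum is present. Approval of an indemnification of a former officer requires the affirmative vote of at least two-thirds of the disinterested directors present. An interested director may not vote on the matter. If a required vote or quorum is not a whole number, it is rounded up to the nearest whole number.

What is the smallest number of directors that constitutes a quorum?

A majority of 21 is 11.

11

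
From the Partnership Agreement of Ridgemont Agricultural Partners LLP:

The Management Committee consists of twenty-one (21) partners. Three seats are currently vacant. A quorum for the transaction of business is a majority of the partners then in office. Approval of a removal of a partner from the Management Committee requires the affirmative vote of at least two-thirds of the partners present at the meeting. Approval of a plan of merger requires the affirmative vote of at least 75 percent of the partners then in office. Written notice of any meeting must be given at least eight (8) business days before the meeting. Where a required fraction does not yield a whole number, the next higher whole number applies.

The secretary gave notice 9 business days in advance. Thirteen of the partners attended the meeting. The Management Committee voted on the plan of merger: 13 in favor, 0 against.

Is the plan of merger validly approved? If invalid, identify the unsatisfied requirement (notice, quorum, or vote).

Invalid — vote requirement not satisfied.

Notice: 9 business days given; 8 required (9 ≥ 8). Satisfied.
Quorum: 13 present; quorum is 10. Satisfied.
Vote: the plan of merger requires three-fourths of the partners then in office (18). 3/4 of 18 = 13.50, rounded up to 14, so 14 affirmative votes are needed; 13 voted in favor. Not satisfied.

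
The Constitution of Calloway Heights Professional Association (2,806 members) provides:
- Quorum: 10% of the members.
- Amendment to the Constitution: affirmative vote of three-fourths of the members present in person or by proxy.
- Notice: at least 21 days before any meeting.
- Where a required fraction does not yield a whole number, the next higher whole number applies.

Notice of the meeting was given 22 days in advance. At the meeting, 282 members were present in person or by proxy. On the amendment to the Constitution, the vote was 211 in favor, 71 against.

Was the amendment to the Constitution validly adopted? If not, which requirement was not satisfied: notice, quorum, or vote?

Notice: 22 days given; 21 required. Satisfied.
Quorum: 10% of 2,806 = 280.60, rounded up to 281; 282 present. Satisfied.
Vote: requires three-fourths of those present (282); 3/4 of 282 = 211.50, rounded up to 212, so 212 needed; 211 in favor. Not satisfied.

Invalid — vote requirement not satisfied.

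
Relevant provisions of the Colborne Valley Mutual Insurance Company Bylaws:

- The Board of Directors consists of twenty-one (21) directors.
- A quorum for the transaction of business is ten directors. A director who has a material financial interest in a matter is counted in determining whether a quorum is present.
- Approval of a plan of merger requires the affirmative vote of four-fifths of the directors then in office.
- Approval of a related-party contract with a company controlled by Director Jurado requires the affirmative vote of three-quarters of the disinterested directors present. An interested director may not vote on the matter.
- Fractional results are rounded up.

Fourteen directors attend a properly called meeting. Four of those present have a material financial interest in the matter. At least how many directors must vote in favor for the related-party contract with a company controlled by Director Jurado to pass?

8

The related-party contract with a company controlled by Director Jurado requires three-fourths of the disinterested directors present (14 − 4 = 10).
3/4 of 10 = 7.50, rounded up to 8.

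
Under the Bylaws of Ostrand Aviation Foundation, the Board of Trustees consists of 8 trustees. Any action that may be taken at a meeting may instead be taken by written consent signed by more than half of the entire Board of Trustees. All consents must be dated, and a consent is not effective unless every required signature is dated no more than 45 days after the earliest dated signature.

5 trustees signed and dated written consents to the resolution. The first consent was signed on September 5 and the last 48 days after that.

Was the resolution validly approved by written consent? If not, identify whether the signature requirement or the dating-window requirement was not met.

Signatures required: more than half of 8 — a majority of 8 is 5, so 5 needed; 5 signed. Sufficient.
Dating window: the latest signature is 48 days after the earliest; the limit is 45 days. Outside the window.

Not effective — dating-window requirement not satisfied.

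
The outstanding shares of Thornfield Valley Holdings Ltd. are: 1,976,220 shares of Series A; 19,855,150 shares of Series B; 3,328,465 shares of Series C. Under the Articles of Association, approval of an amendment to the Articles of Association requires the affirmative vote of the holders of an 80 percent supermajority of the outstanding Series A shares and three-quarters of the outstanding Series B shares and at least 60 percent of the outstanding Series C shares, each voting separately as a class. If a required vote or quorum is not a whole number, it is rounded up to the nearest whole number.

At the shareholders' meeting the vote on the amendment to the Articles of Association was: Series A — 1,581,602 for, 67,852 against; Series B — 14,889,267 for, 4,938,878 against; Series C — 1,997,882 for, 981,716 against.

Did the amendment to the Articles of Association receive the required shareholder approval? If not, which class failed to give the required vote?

Not approved — the Series B shares did not give the required vote.

Series A: 4/5 of 1976220 = 1580976; 1,580,976 required, 1,581,602 in favor — approved.
Series B: 3/4 of 19855150 = 14891362.50, rounded up to 14891363; 14,891,363 required, 14,889,267 in favor — not approved.
Series C: 3/5 of 3328465 = 1997079; 1,997,079 required, 1,997,882 in favor — approved.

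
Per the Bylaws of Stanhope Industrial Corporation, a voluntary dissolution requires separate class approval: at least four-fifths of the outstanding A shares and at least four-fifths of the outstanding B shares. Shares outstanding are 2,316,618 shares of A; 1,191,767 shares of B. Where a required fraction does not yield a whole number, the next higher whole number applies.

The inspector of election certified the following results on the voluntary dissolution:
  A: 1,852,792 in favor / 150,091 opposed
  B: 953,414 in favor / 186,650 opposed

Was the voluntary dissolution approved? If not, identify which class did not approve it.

Not approved — the A shares did not give the required vote.

A: 4/5 of 2316618 = 1853294.40, rounded up to 1853295; 1,853,295 required, 1,852,792 in favor — not approved.
B: 4/5 of 1191767 = 953413.60, rounded up to 953414; 953,414 required, 953,414 in favor — approved.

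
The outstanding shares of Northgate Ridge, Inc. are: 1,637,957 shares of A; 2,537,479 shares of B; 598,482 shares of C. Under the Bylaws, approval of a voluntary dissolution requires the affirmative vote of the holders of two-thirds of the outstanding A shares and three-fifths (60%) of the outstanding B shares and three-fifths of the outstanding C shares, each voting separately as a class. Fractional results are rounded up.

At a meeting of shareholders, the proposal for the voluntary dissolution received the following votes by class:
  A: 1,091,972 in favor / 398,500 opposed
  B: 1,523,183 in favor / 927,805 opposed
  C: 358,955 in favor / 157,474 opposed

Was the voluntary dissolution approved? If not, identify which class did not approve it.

Not approved — the C shares did not give the required vote.

A: 2/3 of 1637957 = 1091971.33, rounded up to 1091972; 1,091,972 required, 1,091,972 in favor — approved.
B: 3/5 of 2537479 = 1522487.40, rounded up to 1522488; 1,522,488 required, 1,523,183 in favor — approved.
C: 3/5 of 598482 = 359089.20, rounded up to 359090; 359,090 required, 358,955 in favor — not approved.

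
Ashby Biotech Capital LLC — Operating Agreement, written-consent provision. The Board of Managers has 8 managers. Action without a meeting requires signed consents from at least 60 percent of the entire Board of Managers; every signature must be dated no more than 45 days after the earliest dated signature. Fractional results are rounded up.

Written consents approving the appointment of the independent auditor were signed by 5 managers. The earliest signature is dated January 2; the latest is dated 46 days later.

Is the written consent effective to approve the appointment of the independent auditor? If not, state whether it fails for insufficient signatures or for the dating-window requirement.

Not effective — dating-window requirement not satisfied.

Signatures required: at least 60 percent of 8 — 3/5 of 8 = 4.80, rounded up to 5, so 5 needed; 5 signed. Sufficient.
Dating window: the latest signature is 46 days after the earliest; the limit is 45 days. Outside the window.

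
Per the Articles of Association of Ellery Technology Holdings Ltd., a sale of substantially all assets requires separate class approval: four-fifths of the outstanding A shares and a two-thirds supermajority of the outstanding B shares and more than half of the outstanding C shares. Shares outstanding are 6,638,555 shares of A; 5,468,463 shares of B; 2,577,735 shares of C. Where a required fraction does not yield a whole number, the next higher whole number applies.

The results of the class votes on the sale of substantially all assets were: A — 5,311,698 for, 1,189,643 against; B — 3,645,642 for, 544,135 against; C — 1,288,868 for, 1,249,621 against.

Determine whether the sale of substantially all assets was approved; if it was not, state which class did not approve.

A: 4/5 of 6638555 = 5310844; 5,310,844 required, 5,311,698 in favor — approved.
B: 2/3 of 5468463 = 3645642; 3,645,642 required, 3,645,642 in favor — approved.
C: a majority of 2577735 is 1288868; 1,288,868 required, 1,288,868 in favor — approved.

Approved — every class gave the required vote.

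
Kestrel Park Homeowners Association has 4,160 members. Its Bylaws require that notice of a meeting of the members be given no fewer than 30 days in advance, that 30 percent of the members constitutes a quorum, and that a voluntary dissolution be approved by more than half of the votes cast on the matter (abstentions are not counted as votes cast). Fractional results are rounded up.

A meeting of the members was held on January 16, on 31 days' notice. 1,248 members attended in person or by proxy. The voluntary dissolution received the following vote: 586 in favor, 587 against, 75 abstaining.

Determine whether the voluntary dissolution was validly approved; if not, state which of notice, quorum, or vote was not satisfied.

Notice: 31 days given; 30 required. Satisfied.
Quorum: 30% of 4,160 = 1,248; 1,248 present. Satisfied.
Vote: requires a majority of the votes cast (1,248 − 75 abstaining = 1,173); a majority of 1173 is 587, so 587 needed; 586 in favor. Not satisfied.

Invalid — vote requirement not satisfied.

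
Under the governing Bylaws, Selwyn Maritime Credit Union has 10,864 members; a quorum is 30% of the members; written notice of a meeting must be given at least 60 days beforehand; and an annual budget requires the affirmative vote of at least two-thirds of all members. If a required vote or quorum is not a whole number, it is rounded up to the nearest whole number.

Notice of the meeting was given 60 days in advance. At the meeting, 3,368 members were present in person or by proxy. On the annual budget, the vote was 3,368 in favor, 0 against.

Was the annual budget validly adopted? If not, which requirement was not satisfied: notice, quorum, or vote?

Notice: 60 days given; 60 required. Satisfied.
Quorum: 30% of 10,864 = 3,259.20, rounded up to 3,260; 3,368 present. Satisfied.
Vote: requires two-thirds of all members (10,864); 2/3 of 10864 = 7242.67, rounded up to 7243, so 7,243 needed; 3,368 in favor. Not satisfied.

Invalid — vote requirement not satisfied.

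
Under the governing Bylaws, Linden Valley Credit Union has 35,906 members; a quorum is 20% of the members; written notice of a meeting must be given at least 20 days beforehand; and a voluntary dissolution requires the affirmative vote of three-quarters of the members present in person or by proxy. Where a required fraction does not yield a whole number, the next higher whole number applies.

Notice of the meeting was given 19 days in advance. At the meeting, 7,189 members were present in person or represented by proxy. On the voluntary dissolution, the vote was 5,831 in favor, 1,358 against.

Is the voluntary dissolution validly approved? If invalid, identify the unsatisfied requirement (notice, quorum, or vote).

Notice: 19 days given; 20 required. Not satisfied.
Quorum: 20% of 35,906 = 7,181.20, rounded up to 7,182; 7,189 present. Satisfied.
Vote: requires three-fourths of those present (7,189); 3/4 of 7189 = 5391.75, rounded up to 5392, so 5,392 needed; 5,831 in favor. Satisfied.

Invalid — notice requirement not satisfied.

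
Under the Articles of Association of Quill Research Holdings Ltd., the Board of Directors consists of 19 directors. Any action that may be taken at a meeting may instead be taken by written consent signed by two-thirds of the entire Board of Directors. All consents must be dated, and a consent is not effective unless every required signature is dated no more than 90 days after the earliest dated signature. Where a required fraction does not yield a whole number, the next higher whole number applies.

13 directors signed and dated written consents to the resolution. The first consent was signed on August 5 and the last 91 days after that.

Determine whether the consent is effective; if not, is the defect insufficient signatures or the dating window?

Signatures required: two-thirds of 19 — 2/3 of 19 = 12.67, rounded up to 13, so 13 needed; 13 signed. Sufficient.
Dating window: the latest signature is 91 days after the earliest; the limit is 90 days. Outside the window.

Not effective — dating-window requirement not satisfied.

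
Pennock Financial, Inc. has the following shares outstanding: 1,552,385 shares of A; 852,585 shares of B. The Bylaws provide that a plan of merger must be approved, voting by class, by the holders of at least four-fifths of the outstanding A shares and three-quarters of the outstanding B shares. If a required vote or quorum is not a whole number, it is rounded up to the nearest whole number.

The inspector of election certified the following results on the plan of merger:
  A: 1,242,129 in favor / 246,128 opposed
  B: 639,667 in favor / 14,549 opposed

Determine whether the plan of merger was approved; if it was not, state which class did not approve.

Approved — every class gave the required vote.

A: 4/5 of 1552385 = 1241908; 1,241,908 required, 1,242,129 in favor — approved.
B: 3/4 of 852585 = 639438.75, rounded up to 639439; 639,439 required, 639,667 in favor — approved.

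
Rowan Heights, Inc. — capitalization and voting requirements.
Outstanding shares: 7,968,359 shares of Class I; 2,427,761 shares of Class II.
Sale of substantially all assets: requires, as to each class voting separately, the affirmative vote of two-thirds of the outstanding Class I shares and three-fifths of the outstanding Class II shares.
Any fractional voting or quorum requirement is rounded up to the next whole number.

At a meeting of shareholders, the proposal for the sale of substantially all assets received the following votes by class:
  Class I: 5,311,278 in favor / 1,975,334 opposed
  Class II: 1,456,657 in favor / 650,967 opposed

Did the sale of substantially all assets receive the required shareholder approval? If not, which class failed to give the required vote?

Class I: 2/3 of 7968359 = 5312239.33, rounded up to 5312240; 5,312,240 required, 5,311,278 in favor — not approved.
Class II: 3/5 of 2427761 = 1456656.60, rounded up to 1456657; 1,456,657 required, 1,456,657 in favor — approved.

Not approved — the Class I shares did not give the required vote.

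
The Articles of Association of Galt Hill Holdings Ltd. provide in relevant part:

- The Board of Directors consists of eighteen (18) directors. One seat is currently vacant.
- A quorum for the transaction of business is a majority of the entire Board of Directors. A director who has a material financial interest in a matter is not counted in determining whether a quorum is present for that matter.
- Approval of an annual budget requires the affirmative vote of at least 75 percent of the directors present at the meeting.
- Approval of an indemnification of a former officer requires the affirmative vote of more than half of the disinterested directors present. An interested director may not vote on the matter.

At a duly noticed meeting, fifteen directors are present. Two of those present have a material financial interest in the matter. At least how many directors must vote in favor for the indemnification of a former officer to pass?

The indemnification of a former officer requires a majority of the disinterested directors present (15 − 2 = 13).
A majority of 13 is 7.

7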